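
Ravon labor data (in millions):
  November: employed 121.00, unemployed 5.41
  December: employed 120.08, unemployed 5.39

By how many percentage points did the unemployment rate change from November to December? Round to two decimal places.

November: labor force = 121.00 + 5.41 = 126.41; u = 5.41/126.41 = 4.28%.
December: labor force = 120.08 + 5.39 = 125.47; u = 5.39/125.47 = 4.30%.
Change = 4.30% − 4.28% = +0.02 pp.

The unemployment rate changed by +0.02 percentage points.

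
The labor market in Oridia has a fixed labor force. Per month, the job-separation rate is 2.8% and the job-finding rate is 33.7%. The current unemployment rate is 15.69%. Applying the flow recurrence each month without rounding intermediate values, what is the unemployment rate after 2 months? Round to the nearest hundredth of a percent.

Unemployment rate after two months ≈ 10.90%.

With a fixed labor force, u_{t+1} = u_t + s·(1−u_t) − f·u_t = u_t·(1−s−f) + s.
Here 1−s−f = 0.635 and s = 0.028.
u_1 = 0.156900 × 0.635 + 0.028 = 0.127632.
u_2 = 0.127632 × 0.635 + 0.028 = 0.109046.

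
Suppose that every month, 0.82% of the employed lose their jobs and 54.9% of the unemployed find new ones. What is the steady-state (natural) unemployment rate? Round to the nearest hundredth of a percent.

Steady-state unemployment rate ≈ 1.47%.

At steady state the flows balance: s·E = f·U, so U/(E+U) = s/(s+f).
u* = 0.82 / (0.82 + 54.9) = 0.82 / 55.72 = 1.47%.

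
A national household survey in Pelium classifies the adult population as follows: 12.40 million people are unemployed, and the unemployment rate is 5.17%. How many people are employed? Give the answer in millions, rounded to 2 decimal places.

Labor force = U / u = 12.40 / 0.0517 ≈ 239.85 million.
Employed = labor force − unemployed = 239.85 − 12.40 = 227.45 million.

About 227.45 million are employed.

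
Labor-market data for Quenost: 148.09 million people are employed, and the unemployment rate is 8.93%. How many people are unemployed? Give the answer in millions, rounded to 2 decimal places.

Let U be the number unemployed. The labor force is E + U, and U/(E+U) = 0.0893.
So U = 0.0893 × 148.09 / (1 − 0.0893) = 13.2244 / 0.9107 ≈ 14.52 million.

About 14.52 million are unemployed.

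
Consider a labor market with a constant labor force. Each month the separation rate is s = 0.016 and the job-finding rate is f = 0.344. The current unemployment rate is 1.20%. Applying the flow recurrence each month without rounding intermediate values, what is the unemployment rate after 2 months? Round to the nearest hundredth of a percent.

Unemployment rate after two months ≈ 3.12%.

With a fixed labor force, u_{t+1} = u_t + s·(1−u_t) − f·u_t = u_t·(1−s−f) + s.
Here 1−s−f = 0.640 and s = 0.016.
u_1 = 0.012000 × 0.640 + 0.016 = 0.023680.
u_2 = 0.023680 × 0.640 + 0.016 = 0.031155.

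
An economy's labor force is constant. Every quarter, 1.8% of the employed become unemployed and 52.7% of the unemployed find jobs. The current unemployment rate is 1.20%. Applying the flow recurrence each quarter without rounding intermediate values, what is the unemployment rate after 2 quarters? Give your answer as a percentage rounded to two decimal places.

Unemployment rate after two quarters ≈ 2.87%.

With a fixed labor force, u_{t+1} = u_t + s·(1−u_t) − f·u_t = u_t·(1−s−f) + s.
Here 1−s−f = 0.455 and s = 0.018.
u_1 = 0.012000 × 0.455 + 0.018 = 0.023460.
u_2 = 0.023460 × 0.455 + 0.018 = 0.028674.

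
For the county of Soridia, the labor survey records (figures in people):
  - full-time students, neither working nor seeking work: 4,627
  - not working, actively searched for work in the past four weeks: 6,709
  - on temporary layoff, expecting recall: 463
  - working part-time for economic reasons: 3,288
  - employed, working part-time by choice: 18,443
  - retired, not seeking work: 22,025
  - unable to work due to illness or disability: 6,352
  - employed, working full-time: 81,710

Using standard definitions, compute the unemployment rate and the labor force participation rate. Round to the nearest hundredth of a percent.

Employed = 3,288 + 18,443 + 81,710 = 103,441 (anyone who worked, including part-time for economic reasons, counts as employed).
Unemployed = 6,709 + 463 = 7,172 (jobless and actively searching, or on temporary layoff).
Labor force = 103,441 + 7,172 = 110,613.
Not in labor force = 4,627 + 22,025 + 6,352 = 33,004 (those not working and not actively searching are outside the labor force).
Civilian working-age population = 110,613 + 33,004 = 143,617.
Unemployment rate = 7,172 / 110,613 = 6.48%.
Labor force participation rate = 110,613 / 143,617 = 77.02%.

Unemployment rate ≈ 6.48%; labor force participation rate ≈ 77.02%.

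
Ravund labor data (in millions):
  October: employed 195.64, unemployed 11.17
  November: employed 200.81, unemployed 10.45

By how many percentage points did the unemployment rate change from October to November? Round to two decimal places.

The unemployment rate changed by −0.45 percentage points.

October: labor force = 195.64 + 11.17 = 206.81; u = 11.17/206.81 = 5.40%.
November: labor force = 200.81 + 10.45 = 211.26; u = 10.45/211.26 = 4.95%.
Change = 4.95% − 5.40% = −0.45 pp.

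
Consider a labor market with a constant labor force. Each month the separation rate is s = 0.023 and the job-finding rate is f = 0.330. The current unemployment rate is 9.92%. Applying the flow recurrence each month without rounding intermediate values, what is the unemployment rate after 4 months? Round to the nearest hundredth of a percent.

Unemployment rate after four months ≈ 7.11%.

With a fixed labor force, u_{t+1} = u_t + s·(1−u_t) − f·u_t = u_t·(1−s−f) + s.
Here 1−s−f = 0.647 and s = 0.023.
u_1 = 0.099200 × 0.647 + 0.023 = 0.087182.
u_2 = 0.087182 × 0.647 + 0.023 = 0.079407.
u_3 = 0.079407 × 0.647 + 0.023 = 0.074376.
u_4 = 0.074376 × 0.647 + 0.023 = 0.071121.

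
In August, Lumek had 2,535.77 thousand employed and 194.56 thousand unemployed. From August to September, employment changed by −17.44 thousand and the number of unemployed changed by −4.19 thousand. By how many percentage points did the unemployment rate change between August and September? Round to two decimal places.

The unemployment rate changed by −0.10 percentage points.

August: labor force = 2,535.77 + 194.56 = 2,730.33; u = 194.56/2,730.33 = 7.13%.
September: labor force = 2,518.33 + 190.37 = 2,708.70; u = 190.37/2,708.70 = 7.03%.
Change = 7.03% − 7.13% = −0.10 pp.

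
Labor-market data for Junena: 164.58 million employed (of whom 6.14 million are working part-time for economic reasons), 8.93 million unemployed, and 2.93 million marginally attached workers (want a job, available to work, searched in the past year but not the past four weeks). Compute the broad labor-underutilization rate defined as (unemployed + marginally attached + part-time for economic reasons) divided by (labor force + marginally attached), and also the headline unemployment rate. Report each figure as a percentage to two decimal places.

Broad underutilization rate ≈ 10.20%; headline unemployment rate ≈ 5.15%.

Labor force = 164.58 + 8.93 = 173.51 million.
Numerator = 8.93 + 2.93 + 6.14 = 18.00 million.
Denominator = 173.51 + 2.93 = 176.44 million.
Broad rate = 18.00 / 176.44 = 10.20%.
Headline unemployment rate = 8.93 / 173.51 = 5.15%.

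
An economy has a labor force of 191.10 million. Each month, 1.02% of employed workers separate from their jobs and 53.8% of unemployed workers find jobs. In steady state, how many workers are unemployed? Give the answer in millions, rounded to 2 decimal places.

About 3.56 million are unemployed in steady state.

Steady-state unemployment rate u* = s/(s+f) = 1.02/(1.02+53.8) = 0.018606.
Unemployed = u* × labor force = 0.018606 × 191.10 ≈ 3.56 million.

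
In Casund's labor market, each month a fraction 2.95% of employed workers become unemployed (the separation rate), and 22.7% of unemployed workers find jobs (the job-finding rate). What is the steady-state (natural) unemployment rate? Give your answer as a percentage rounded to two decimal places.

Steady-state unemployment rate ≈ 11.50%.

At steady state the flows balance: s·E = f·U, so U/(E+U) = s/(s+f).
u* = 2.95 / (2.95 + 22.7) = 2.95 / 25.65 = 11.50%.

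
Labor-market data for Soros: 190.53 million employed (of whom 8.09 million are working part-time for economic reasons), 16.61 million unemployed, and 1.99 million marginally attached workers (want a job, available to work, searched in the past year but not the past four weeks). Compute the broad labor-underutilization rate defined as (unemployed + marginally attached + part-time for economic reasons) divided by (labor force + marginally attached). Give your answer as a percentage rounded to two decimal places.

Labor force = 190.53 + 16.61 = 207.14 million.
Numerator = 16.61 + 1.99 + 8.09 = 26.69 million.
Denominator = 207.14 + 1.99 = 209.13 million.
Broad rate = 26.69 / 209.13 = 12.76%.

Broad underutilization rate ≈ 12.76%.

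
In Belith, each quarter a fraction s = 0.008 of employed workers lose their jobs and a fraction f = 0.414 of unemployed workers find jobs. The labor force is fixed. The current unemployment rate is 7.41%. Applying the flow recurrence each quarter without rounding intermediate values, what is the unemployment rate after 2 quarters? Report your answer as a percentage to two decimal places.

Unemployment rate after two quarters ≈ 3.74%.

With a fixed labor force, u_{t+1} = u_t + s·(1−u_t) − f·u_t = u_t·(1−s−f) + s.
Here 1−s−f = 0.578 and s = 0.008.
u_1 = 0.074100 × 0.578 + 0.008 = 0.050830.
u_2 = 0.050830 × 0.578 + 0.008 = 0.037380.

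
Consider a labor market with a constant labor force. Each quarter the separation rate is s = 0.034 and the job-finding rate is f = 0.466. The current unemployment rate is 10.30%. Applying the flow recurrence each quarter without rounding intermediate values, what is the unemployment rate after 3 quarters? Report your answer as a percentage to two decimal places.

With a fixed labor force, u_{t+1} = u_t + s·(1−u_t) − f·u_t = u_t·(1−s−f) + s.
Here 1−s−f = 0.500 and s = 0.034.
u_1 = 0.103000 × 0.500 + 0.034 = 0.085500.
u_2 = 0.085500 × 0.500 + 0.034 = 0.076750.
u_3 = 0.076750 × 0.500 + 0.034 = 0.072375.

Unemployment rate after three quarters ≈ 7.24%.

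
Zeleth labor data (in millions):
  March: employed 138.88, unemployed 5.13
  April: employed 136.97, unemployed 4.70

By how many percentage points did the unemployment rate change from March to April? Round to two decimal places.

The unemployment rate changed by −0.24 percentage points.

March: labor force = 138.88 + 5.13 = 144.01; u = 5.13/144.01 = 3.56%.
April: labor force = 136.97 + 4.70 = 141.67; u = 4.70/141.67 = 3.32%.
Change = 3.32% − 3.56% = −0.24 pp.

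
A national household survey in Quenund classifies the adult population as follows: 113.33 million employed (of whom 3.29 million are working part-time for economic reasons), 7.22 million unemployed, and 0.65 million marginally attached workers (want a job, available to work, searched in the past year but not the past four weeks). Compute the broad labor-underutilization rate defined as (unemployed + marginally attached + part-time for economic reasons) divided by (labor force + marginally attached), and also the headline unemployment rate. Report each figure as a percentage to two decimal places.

Labor force = 113.33 + 7.22 = 120.55 million.
Numerator = 7.22 + 0.65 + 3.29 = 11.16 million.
Denominator = 120.55 + 0.65 = 121.20 million.
Broad rate = 11.16 / 121.20 = 9.21%.
Headline unemployment rate = 7.22 / 120.55 = 5.99%.

Broad underutilization rate ≈ 9.21%; headline unemployment rate ≈ 5.99%.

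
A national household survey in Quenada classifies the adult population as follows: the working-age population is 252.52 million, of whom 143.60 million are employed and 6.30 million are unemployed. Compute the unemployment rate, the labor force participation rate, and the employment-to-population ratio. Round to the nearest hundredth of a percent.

Unemployment rate ≈ 4.20%; labor force participation rate ≈ 59.36%; employment-population ratio ≈ 56.87%.

Labor force = employed + unemployed = 143.60 + 6.30 = 149.90 million.
Unemployment rate = 6.30 / 149.90 = 4.20%.
Labor force participation rate = 149.90 / 252.52 = 59.36%.
Employment-population ratio = 143.60 / 252.52 = 56.87%.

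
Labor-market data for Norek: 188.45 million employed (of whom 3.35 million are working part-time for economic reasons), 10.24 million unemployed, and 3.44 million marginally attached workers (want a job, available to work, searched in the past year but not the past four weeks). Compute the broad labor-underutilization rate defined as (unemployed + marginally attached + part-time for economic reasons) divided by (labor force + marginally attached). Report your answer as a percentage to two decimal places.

Labor force = 188.45 + 10.24 = 198.69 million.
Numerator = 10.24 + 3.44 + 3.35 = 17.03 million.
Denominator = 198.69 + 3.44 = 202.13 million.
Broad rate = 17.03 / 202.13 = 8.43%.

Broad underutilization rate ≈ 8.43%.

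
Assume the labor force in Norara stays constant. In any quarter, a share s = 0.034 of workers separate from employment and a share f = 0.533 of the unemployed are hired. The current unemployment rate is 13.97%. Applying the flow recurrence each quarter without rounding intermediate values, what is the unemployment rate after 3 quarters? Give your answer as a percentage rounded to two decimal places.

With a fixed labor force, u_{t+1} = u_t + s·(1−u_t) − f·u_t = u_t·(1−s−f) + s.
Here 1−s−f = 0.433 and s = 0.034.
u_1 = 0.139700 × 0.433 + 0.034 = 0.094490.
u_2 = 0.094490 × 0.433 + 0.034 = 0.074914.
u_3 = 0.074914 × 0.433 + 0.034 = 0.066438.

Unemployment rate after three quarters ≈ 6.64%.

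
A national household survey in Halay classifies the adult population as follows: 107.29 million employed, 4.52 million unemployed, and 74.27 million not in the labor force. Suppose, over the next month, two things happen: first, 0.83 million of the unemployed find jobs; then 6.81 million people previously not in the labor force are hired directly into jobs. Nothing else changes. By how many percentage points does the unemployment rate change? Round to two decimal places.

Initially, labor force = 107.29 + 4.52 = 111.81 million, so u = 4.52/111.81 = 4.04%.
After the first change, unemployed falls and employed rises by 0.83; labor force unchanged → E = 108.12, U = 3.69, labor force = 111.81 million.
After the second change, employed and labor force both rise by 6.81; unemployed unchanged → E = 114.93, U = 3.69, labor force = 118.62 million.
New unemployment rate = 3.69 / 118.62 = 3.11%.
Change = 3.11% − 4.04% = −0.93 percentage points.

The unemployment rate changes by −0.93 percentage points.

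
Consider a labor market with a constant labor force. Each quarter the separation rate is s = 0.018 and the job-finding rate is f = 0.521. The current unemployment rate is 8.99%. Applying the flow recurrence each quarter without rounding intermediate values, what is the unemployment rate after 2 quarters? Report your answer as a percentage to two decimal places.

Unemployment rate after two quarters ≈ 4.54%.

With a fixed labor force, u_{t+1} = u_t + s·(1−u_t) − f·u_t = u_t·(1−s−f) + s.
Here 1−s−f = 0.461 and s = 0.018.
u_1 = 0.089900 × 0.461 + 0.018 = 0.059444.
u_2 = 0.059444 × 0.461 + 0.018 = 0.045404.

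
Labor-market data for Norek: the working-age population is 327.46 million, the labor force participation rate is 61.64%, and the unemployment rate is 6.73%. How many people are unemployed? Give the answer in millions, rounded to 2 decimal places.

About 13.58 million are unemployed.

Labor force = 0.6164 × 327.46 = 201.85 million.
Unemployed = 0.0673 × 201.85 ≈ 13.58 million.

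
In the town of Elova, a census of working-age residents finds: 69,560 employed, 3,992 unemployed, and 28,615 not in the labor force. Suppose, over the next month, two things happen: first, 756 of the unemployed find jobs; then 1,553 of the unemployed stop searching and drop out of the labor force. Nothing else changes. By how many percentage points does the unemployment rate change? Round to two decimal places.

Initially, labor force = 69,560 + 3,992 = 73,552, so u = 3,992/73,552 = 5.43%.
After the first change, unemployed falls and employed rises by 756; labor force unchanged → E = 70,316, U = 3,236, labor force = 73,552.
After the second change, unemployed and labor force both fall by 1,553 → E = 70,316, U = 1,683, labor force = 71,999.
New unemployment rate = 1,683 / 71,999 = 2.34%.
Change = 2.34% − 5.43% = −3.09 percentage points.

The unemployment rate changes by −3.09 percentage points.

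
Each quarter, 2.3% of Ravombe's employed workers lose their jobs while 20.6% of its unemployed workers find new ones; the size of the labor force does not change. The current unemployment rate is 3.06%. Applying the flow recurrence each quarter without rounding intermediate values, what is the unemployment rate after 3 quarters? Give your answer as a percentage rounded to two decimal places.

Unemployment rate after three quarters ≈ 6.84%.

With a fixed labor force, u_{t+1} = u_t + s·(1−u_t) − f·u_t = u_t·(1−s−f) + s.
Here 1−s−f = 0.771 and s = 0.023.
u_1 = 0.030600 × 0.771 + 0.023 = 0.046593.
u_2 = 0.046593 × 0.771 + 0.023 = 0.058923.
u_3 = 0.058923 × 0.771 + 0.023 = 0.068430.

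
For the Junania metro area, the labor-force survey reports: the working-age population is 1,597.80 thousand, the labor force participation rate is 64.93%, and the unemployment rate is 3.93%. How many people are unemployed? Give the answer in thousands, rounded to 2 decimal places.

About 40.77 thousand are unemployed.

Labor force = 0.6493 × 1,597.80 = 1,037.45 thousand.
Unemployed = 0.0393 × 1,037.45 ≈ 40.77 thousand.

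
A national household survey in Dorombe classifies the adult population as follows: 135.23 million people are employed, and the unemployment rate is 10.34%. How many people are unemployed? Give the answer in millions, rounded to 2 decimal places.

Let U be the number unemployed. The labor force is E + U, and U/(E+U) = 0.1034.
So U = 0.1034 × 135.23 / (1 − 0.1034) = 13.9828 / 0.8966 ≈ 15.60 million.

About 15.60 million are unemployed.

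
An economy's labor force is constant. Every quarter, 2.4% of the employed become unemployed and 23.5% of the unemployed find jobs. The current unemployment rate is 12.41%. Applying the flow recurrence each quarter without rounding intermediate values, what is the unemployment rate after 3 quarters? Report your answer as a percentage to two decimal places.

With a fixed labor force, u_{t+1} = u_t + s·(1−u_t) − f·u_t = u_t·(1−s−f) + s.
Here 1−s−f = 0.741 and s = 0.024.
u_1 = 0.124100 × 0.741 + 0.024 = 0.115958.
u_2 = 0.115958 × 0.741 + 0.024 = 0.109925.
u_3 = 0.109925 × 0.741 + 0.024 = 0.105454.

Unemployment rate after three quarters ≈ 10.55%.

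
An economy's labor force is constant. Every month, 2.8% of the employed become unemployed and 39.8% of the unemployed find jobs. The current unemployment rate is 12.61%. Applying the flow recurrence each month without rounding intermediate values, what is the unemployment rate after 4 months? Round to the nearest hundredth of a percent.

With a fixed labor force, u_{t+1} = u_t + s·(1−u_t) − f·u_t = u_t·(1−s−f) + s.
Here 1−s−f = 0.574 and s = 0.028.
u_1 = 0.126100 × 0.574 + 0.028 = 0.100381.
u_2 = 0.100381 × 0.574 + 0.028 = 0.085619.
u_3 = 0.085619 × 0.574 + 0.028 = 0.077145.
u_4 = 0.077145 × 0.574 + 0.028 = 0.072281.

Unemployment rate after four months ≈ 7.23%.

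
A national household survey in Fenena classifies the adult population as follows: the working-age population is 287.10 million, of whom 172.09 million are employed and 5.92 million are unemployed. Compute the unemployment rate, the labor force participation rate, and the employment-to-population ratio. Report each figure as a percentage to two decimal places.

Labor force = employed + unemployed = 172.09 + 5.92 = 178.01 million.
Unemployment rate = 5.92 / 178.01 = 3.33%.
Labor force participation rate = 178.01 / 287.10 = 62.00%.
Employment-population ratio = 172.09 / 287.10 = 59.94%.

Unemployment rate ≈ 3.33%; labor force participation rate ≈ 62.00%; employment-population ratio ≈ 59.94%.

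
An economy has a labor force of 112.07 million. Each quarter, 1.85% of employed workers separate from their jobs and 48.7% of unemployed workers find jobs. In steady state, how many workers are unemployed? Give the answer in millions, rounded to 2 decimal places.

Steady-state unemployment rate u* = s/(s+f) = 1.85/(1.85+48.7) = 0.036597.
Unemployed = u* × labor force = 0.036597 × 112.07 ≈ 4.10 million.

About 4.10 million are unemployed in steady state.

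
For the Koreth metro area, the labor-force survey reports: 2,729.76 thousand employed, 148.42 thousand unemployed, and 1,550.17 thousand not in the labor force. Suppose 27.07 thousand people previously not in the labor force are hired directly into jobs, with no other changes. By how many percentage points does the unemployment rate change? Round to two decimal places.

Initially, labor force = 2,729.76 + 148.42 = 2,878.18 thousand, so u = 148.42/2,878.18 = 5.16%.
After the change, employed and labor force both rise by 27.07; unemployed unchanged → E = 2,756.83, U = 148.42, labor force = 2,905.25 thousand.
New unemployment rate = 148.42 / 2,905.25 = 5.11%.
Change = 5.11% − 5.16% = −0.05 percentage points.

The unemployment rate changes by −0.05 percentage points.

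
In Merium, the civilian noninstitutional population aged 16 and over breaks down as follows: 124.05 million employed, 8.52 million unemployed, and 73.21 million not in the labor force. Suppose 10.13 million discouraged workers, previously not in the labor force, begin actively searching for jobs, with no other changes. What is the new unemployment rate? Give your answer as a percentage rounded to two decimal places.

New unemployment rate ≈ 13.07%.

Initially, labor force = 124.05 + 8.52 = 132.57 million, so u = 8.52/132.57 = 6.43%.
After the change, unemployed and labor force both rise by 10.13 → E = 124.05, U = 18.65, labor force = 142.70 million.
New unemployment rate = 18.65 / 142.70 = 13.07%.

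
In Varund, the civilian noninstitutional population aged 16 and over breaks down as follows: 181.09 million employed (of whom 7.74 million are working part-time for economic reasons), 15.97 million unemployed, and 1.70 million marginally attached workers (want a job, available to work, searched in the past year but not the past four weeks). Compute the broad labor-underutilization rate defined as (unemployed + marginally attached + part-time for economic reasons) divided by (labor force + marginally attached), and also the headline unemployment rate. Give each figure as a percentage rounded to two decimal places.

Broad underutilization rate ≈ 12.78%; headline unemployment rate ≈ 8.10%.

Labor force = 181.09 + 15.97 = 197.06 million.
Numerator = 15.97 + 1.70 + 7.74 = 25.41 million.
Denominator = 197.06 + 1.70 = 198.76 million.
Broad rate = 25.41 / 198.76 = 12.78%.
Headline unemployment rate = 15.97 / 197.06 = 8.10%.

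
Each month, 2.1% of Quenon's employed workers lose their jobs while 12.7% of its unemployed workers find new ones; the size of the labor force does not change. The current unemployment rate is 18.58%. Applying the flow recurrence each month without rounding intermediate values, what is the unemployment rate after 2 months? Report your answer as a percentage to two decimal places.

Unemployment rate after two months ≈ 17.38%.

With a fixed labor force, u_{t+1} = u_t + s·(1−u_t) − f·u_t = u_t·(1−s−f) + s.
Here 1−s−f = 0.852 and s = 0.021.
u_1 = 0.185800 × 0.852 + 0.021 = 0.179302.
u_2 = 0.179302 × 0.852 + 0.021 = 0.173765.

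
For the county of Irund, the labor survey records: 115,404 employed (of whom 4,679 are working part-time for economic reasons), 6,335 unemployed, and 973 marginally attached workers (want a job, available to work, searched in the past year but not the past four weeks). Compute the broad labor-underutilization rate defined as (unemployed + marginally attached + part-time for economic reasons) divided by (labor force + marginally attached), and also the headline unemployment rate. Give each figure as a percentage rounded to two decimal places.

Broad underutilization rate ≈ 9.77%; headline unemployment rate ≈ 5.20%.

Labor force = 115,404 + 6,335 = 121,739.
Numerator = 6,335 + 973 + 4,679 = 11,987.
Denominator = 121,739 + 973 = 122,712.
Broad rate = 11,987 / 122,712 = 9.77%.
Headline unemployment rate = 6,335 / 121,739 = 5.20%.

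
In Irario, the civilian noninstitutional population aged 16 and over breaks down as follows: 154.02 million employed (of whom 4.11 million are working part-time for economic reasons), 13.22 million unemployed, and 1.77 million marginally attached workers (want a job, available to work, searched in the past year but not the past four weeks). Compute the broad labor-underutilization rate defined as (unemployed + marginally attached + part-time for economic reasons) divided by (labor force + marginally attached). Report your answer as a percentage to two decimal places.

Labor force = 154.02 + 13.22 = 167.24 million.
Numerator = 13.22 + 1.77 + 4.11 = 19.10 million.
Denominator = 167.24 + 1.77 = 169.01 million.
Broad rate = 19.10 / 169.01 = 11.30%.

Broad underutilization rate ≈ 11.30%.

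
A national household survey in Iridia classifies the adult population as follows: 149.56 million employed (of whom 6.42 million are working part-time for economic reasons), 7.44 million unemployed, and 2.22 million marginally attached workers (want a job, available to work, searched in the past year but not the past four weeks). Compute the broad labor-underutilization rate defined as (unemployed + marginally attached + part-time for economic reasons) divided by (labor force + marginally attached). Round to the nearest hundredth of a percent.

Labor force = 149.56 + 7.44 = 157.00 million.
Numerator = 7.44 + 2.22 + 6.42 = 16.08 million.
Denominator = 157.00 + 2.22 = 159.22 million.
Broad rate = 16.08 / 159.22 = 10.10%.

Broad underutilization rate ≈ 10.10%.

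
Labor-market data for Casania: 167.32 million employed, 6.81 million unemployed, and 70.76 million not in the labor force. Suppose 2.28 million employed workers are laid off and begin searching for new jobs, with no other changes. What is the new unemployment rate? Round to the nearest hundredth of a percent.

New unemployment rate ≈ 5.22%.

Initially, labor force = 167.32 + 6.81 = 174.13 million, so u = 6.81/174.13 = 3.91%.
After the change, employed falls and unemployed rises by 2.28; labor force unchanged → E = 165.04, U = 9.09, labor force = 174.13 million.
New unemployment rate = 9.09 / 174.13 = 5.22%.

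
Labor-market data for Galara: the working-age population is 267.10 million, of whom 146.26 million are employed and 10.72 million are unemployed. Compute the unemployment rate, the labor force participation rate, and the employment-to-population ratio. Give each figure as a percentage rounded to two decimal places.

Unemployment rate ≈ 6.83%; labor force participation rate ≈ 58.77%; employment-population ratio ≈ 54.76%.

Labor force = employed + unemployed = 146.26 + 10.72 = 156.98 million.
Unemployment rate = 10.72 / 156.98 = 6.83%.
Labor force participation rate = 156.98 / 267.10 = 58.77%.
Employment-population ratio = 146.26 / 267.10 = 54.76%.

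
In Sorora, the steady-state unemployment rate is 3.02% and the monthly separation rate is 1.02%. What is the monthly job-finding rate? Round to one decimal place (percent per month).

From u* = s/(s+f): f = s·(1−u)/u.
f = 1.02 × (1 − 0.0302) / 0.0302 = 0.9892 / 0.0302 ≈ 32.8% per month.

Job-finding rate ≈ 32.8% per month.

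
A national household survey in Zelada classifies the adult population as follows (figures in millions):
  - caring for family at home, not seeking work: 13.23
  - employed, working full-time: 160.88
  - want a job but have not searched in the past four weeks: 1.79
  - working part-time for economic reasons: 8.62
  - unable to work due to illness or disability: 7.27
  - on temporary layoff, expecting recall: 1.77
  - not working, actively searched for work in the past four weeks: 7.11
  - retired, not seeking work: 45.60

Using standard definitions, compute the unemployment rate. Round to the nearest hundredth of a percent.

Employed = 160.88 + 8.62 = 169.50 million (anyone who worked, including part-time for economic reasons, counts as employed).
Unemployed = 1.77 + 7.11 = 8.88 million (jobless and actively searching, or on temporary layoff).
Labor force = 169.50 + 8.88 = 178.38 million.
Unemployment rate = 8.88 / 178.38 = 4.98%.

Unemployment rate ≈ 4.98%.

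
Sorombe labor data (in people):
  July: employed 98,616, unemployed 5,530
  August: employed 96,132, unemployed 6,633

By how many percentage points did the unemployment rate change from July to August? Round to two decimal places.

July: labor force = 98,616 + 5,530 = 104,146; u = 5,530/104,146 = 5.31%.
August: labor force = 96,132 + 6,633 = 102,765; u = 6,633/102,765 = 6.45%.
Change = 6.45% − 5.31% = +1.14 pp.

The unemployment rate changed by +1.14 percentage points.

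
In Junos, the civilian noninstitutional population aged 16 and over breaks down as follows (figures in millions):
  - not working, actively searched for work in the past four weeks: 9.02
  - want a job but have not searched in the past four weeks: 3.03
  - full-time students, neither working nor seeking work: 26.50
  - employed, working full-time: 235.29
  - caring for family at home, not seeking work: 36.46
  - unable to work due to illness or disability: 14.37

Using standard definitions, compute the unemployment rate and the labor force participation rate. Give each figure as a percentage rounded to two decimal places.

Unemployment rate ≈ 3.69%; labor force participation rate ≈ 75.25%.

Employed = 235.29 million.
Unemployed = 9.02 million.
Labor force = 235.29 + 9.02 = 244.31 million.
Not in labor force = 3.03 + 26.50 + 36.46 + 14.37 = 80.36 million (those not working and not actively searching are outside the labor force — including those who want a job but have given up searching).
Civilian working-age population = 244.31 + 80.36 = 324.67 million.
Unemployment rate = 9.02 / 244.31 = 3.69%.
Labor force participation rate = 244.31 / 324.67 = 75.25%.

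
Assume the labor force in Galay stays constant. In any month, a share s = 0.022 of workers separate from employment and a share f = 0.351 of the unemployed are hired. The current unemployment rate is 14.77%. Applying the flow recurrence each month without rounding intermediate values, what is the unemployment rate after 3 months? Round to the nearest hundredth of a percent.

With a fixed labor force, u_{t+1} = u_t + s·(1−u_t) − f·u_t = u_t·(1−s−f) + s.
Here 1−s−f = 0.627 and s = 0.022.
u_1 = 0.147700 × 0.627 + 0.022 = 0.114608.
u_2 = 0.114608 × 0.627 + 0.022 = 0.093859.
u_3 = 0.093859 × 0.627 + 0.022 = 0.080850.

Unemployment rate after three months ≈ 8.08%.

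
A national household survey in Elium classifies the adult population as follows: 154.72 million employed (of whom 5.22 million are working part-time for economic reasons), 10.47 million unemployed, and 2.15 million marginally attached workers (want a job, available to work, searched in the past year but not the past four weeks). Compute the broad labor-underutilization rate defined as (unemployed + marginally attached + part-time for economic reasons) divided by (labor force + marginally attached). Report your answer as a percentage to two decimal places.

Broad underutilization rate ≈ 10.66%.

Labor force = 154.72 + 10.47 = 165.19 million.
Numerator = 10.47 + 2.15 + 5.22 = 17.84 million.
Denominator = 165.19 + 2.15 = 167.34 million.
Broad rate = 17.84 / 167.34 = 10.66%.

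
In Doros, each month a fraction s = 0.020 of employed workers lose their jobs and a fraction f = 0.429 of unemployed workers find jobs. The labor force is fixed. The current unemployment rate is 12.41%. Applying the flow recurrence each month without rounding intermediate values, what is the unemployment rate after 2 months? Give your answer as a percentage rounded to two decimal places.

With a fixed labor force, u_{t+1} = u_t + s·(1−u_t) − f·u_t = u_t·(1−s−f) + s.
Here 1−s−f = 0.551 and s = 0.020.
u_1 = 0.124100 × 0.551 + 0.020 = 0.088379.
u_2 = 0.088379 × 0.551 + 0.020 = 0.068697.

Unemployment rate after two months ≈ 6.87%.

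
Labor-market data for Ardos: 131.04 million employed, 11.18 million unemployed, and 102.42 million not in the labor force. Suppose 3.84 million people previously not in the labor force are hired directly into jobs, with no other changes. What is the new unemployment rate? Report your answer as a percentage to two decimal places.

New unemployment rate ≈ 7.65%.

Initially, labor force = 131.04 + 11.18 = 142.22 million, so u = 11.18/142.22 = 7.86%.
After the change, employed and labor force both rise by 3.84; unemployed unchanged → E = 134.88, U = 11.18, labor force = 146.06 million.
New unemployment rate = 11.18 / 146.06 = 7.65%.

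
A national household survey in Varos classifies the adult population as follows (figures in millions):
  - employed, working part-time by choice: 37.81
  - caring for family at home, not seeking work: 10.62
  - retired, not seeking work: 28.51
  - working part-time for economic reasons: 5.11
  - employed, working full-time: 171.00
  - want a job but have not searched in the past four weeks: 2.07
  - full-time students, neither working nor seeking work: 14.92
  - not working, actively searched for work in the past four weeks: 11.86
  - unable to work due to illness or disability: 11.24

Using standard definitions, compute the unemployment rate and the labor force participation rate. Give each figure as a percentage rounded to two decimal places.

Unemployment rate ≈ 5.25%; labor force participation rate ≈ 77.02%.

Employed = 37.81 + 5.11 + 171.00 = 213.92 million (anyone who worked, including part-time for economic reasons, counts as employed).
Unemployed = 11.86 million.
Labor force = 213.92 + 11.86 = 225.78 million.
Not in labor force = 10.62 + 28.51 + 2.07 + 14.92 + 11.24 = 67.36 million (those not working and not actively searching are outside the labor force — including those who want a job but have given up searching).
Civilian working-age population = 225.78 + 67.36 = 293.14 million.
Unemployment rate = 11.86 / 225.78 = 5.25%.
Labor force participation rate = 225.78 / 293.14 = 77.02%.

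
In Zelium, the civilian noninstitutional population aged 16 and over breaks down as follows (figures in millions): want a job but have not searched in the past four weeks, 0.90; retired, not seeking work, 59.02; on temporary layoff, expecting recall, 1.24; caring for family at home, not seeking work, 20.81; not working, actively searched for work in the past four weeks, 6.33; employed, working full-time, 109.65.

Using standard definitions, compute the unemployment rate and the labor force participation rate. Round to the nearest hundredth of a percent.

Unemployment rate ≈ 6.46%; labor force participation rate ≈ 59.22%.

Employed = 109.65 million.
Unemployed = 1.24 + 6.33 = 7.57 million (jobless and actively searching, or on temporary layoff).
Labor force = 109.65 + 7.57 = 117.22 million.
Not in labor force = 0.90 + 59.02 + 20.81 = 80.73 million (those not working and not actively searching are outside the labor force — including those who want a job but have given up searching).
Civilian working-age population = 117.22 + 80.73 = 197.95 million.
Unemployment rate = 7.57 / 117.22 = 6.46%.
Labor force participation rate = 117.22 / 197.95 = 59.22%.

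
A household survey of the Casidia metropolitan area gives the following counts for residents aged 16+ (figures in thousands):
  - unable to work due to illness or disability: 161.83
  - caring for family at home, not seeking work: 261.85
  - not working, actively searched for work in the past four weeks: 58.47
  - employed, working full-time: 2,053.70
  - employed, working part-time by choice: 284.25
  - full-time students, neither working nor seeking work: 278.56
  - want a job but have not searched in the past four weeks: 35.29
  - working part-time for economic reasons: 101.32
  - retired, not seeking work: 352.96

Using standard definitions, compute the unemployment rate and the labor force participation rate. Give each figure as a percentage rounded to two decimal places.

Employed = 2,053.70 + 284.25 + 101.32 = 2,439.27 thousand (anyone who worked, including part-time for economic reasons, counts as employed).
Unemployed = 58.47 thousand.
Labor force = 2,439.27 + 58.47 = 2,497.74 thousand.
Not in labor force = 161.83 + 261.85 + 278.56 + 35.29 + 352.96 = 1,090.49 thousand (those not working and not actively searching are outside the labor force — including those who want a job but have given up searching).
Civilian working-age population = 2,497.74 + 1,090.49 = 3,588.23 thousand.
Unemployment rate = 58.47 / 2,497.74 = 2.34%.
Labor force participation rate = 2,497.74 / 3,588.23 = 69.61%.

Unemployment rate ≈ 2.34%; labor force participation rate ≈ 69.61%.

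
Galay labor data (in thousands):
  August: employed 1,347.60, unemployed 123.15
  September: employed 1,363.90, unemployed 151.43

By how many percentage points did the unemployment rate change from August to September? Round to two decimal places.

The unemployment rate changed by +1.62 percentage points.

August: labor force = 1,347.60 + 123.15 = 1,470.75; u = 123.15/1,470.75 = 8.37%.
September: labor force = 1,363.90 + 151.43 = 1,515.33; u = 151.43/1,515.33 = 9.99%.
Change = 9.99% − 8.37% = +1.62 pp.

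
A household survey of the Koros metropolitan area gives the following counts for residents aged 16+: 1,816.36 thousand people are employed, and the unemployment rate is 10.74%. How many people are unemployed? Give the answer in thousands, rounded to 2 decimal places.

About 218.55 thousand are unemployed.

Let U be the number unemployed. The labor force is E + U, and U/(E+U) = 0.1074.
So U = 0.1074 × 1,816.36 / (1 − 0.1074) = 195.0771 / 0.8926 ≈ 218.55 thousand.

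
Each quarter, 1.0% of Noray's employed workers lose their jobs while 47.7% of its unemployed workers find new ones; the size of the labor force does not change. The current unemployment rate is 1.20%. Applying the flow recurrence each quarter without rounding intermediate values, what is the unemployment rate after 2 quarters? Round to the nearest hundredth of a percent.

With a fixed labor force, u_{t+1} = u_t + s·(1−u_t) − f·u_t = u_t·(1−s−f) + s.
Here 1−s−f = 0.513 and s = 0.010.
u_1 = 0.012000 × 0.513 + 0.010 = 0.016156.
u_2 = 0.016156 × 0.513 + 0.010 = 0.018288.

Unemployment rate after two quarters ≈ 1.83%.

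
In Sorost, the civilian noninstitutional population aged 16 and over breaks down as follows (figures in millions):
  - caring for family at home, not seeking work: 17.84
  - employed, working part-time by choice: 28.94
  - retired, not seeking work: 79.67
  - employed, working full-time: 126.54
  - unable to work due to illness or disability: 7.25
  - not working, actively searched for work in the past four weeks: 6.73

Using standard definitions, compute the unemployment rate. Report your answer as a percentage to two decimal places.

Employed = 28.94 + 126.54 = 155.48 million.
Unemployed = 6.73 million.
Labor force = 155.48 + 6.73 = 162.21 million.
Unemployment rate = 6.73 / 162.21 = 4.15%.

Unemployment rate ≈ 4.15%.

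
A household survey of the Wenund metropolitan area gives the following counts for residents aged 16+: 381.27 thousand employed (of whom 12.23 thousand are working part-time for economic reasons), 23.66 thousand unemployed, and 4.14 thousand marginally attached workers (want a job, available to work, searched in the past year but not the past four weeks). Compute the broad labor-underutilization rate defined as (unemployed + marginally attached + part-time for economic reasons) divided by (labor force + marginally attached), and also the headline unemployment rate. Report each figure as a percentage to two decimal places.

Labor force = 381.27 + 23.66 = 404.93 thousand.
Numerator = 23.66 + 4.14 + 12.23 = 40.03 thousand.
Denominator = 404.93 + 4.14 = 409.07 thousand.
Broad rate = 40.03 / 409.07 = 9.79%.
Headline unemployment rate = 23.66 / 404.93 = 5.84%.

Broad underutilization rate ≈ 9.79%; headline unemployment rate ≈ 5.84%.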